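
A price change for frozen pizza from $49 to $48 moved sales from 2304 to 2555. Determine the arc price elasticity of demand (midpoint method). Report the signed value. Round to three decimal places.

ΔQ = 2555 − 2304 = 251; ΔP = 48 − 49 = -1.
Midpoints: P̄ = 48.50, Q̄ = 2429.5.
ε = (ΔQ/ΔP)(P̄/Q̄) = (251/-1)(48.50/2429.5).

-5.011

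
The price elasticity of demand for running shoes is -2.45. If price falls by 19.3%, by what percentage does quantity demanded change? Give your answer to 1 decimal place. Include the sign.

%ΔQ ≈ ε × %ΔP = (-2.45)(-19.3%) = 47.29%.

47.3%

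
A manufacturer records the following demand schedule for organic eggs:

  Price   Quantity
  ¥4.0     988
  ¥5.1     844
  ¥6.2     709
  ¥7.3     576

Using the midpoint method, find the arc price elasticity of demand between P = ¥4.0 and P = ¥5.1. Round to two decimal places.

-0.65

At P = 4.0, Q = 988; at P = 5.1, Q = 844.
ΔQ = -144, ΔP = 1.1. Midpoints: P̄ = 4.55, Q̄ = 916.0.
ε = (ΔQ/ΔP)(P̄/Q̄) = (-144/1.1)(4.55/916.0).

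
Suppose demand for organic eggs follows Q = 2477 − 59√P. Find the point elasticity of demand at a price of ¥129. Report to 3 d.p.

At P = 129, Q = 1806.889.
dQ/dP = −59/(2√P) = -2.597.
ε = (dQ/dP)(P/Q) = (-2.597)(129/1806.889).

-0.185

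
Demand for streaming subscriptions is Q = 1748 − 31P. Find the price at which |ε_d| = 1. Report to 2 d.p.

For linear demand Q = a − bP, ε = −bP/(a − bP). |ε| = 1 when bP = a − bP, i.e. P = a/(2b).
P = 1748/(2·31) = 1748/62 = 28.1935.

28.19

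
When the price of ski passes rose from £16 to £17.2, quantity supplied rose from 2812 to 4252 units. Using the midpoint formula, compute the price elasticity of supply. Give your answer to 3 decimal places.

ΔQ = 4252 − 2812 = 1440; ΔP = 17.2 − 16 = 1.2.
Midpoints: P̄ = 16.60, Q̄ = 3532.0.
ε_s = (ΔQ/ΔP)(P̄/Q̄) = (1440/1.2)(16.60/3532.0).

5.640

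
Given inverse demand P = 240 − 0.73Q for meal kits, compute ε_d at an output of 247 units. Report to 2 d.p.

At Q = 247, P = 240 − 0.73(247) = 59.69.
dP/dQ = −0.73, so dQ/dP = 1/(−0.73) = -1.370.
ε = (dQ/dP)(P/Q) = (-1.370)(59.69/247).

-0.33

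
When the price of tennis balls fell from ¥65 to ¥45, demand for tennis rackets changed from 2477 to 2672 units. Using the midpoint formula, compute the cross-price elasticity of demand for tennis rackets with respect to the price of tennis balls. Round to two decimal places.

ΔQ_x = 2672 − 2477 = 195; ΔP_y = 45 − 65 = -20.
Midpoints: P̄_y = 55.00, Q̄_x = 2574.5.
ε_xy = (ΔQ_x/ΔP_y)(P̄_y/Q̄_x) = (195/-20)(55.00/2574.5).

-0.21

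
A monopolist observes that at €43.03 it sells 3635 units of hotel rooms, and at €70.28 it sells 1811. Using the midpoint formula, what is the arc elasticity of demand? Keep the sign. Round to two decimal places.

-1.39

ΔQ = 1811 − 3635 = -1824; ΔP = 70.28 − 43.03 = 27.25.
Midpoints: P̄ = 56.66, Q̄ = 2723.0.
ε = (ΔQ/ΔP)(P̄/Q̄) = (-1824/27.25)(56.66/2723.0).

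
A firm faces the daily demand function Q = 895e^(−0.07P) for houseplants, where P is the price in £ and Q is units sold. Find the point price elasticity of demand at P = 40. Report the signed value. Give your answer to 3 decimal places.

-2.800

At P = 40, Q = 54.425.
dQ/dP = −0.07·895e^(−0.07P) = −0.07Q = -3.810.
ε = (dQ/dP)(P/Q) = (-3.810)(40/54.425).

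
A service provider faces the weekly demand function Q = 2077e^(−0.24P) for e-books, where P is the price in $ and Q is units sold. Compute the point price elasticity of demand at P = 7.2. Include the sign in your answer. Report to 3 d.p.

-1.728

At P = 7.2, Q = 368.957.
dQ/dP = −0.24·2077e^(−0.24P) = −0.24Q = -88.550.
ε = (dQ/dP)(P/Q) = (-88.550)(7.2/368.957).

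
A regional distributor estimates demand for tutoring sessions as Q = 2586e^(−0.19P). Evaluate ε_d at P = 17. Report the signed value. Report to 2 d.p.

-3.23

At P = 17, Q = 102.296.
dQ/dP = −0.19·2586e^(−0.19P) = −0.19Q = -19.436.
ε = (dQ/dP)(P/Q) = (-19.436)(17/102.296).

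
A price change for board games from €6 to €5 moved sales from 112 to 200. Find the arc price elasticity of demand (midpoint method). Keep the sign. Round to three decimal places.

-3.103

ΔQ = 200 − 112 = 88; ΔP = 5 − 6 = -1.
Midpoints: P̄ = 5.50, Q̄ = 156.0.
ε = (ΔQ/ΔP)(P̄/Q̄) = (88/-1)(5.50/156.0).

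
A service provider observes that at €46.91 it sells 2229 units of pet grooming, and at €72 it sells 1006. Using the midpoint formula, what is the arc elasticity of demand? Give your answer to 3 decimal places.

ΔQ = 1006 − 2229 = -1223; ΔP = 72 − 46.91 = 25.09.
Midpoints: P̄ = 59.45, Q̄ = 1617.5.
ε = (ΔQ/ΔP)(P̄/Q̄) = (-1223/25.09)(59.45/1617.5).

-1.792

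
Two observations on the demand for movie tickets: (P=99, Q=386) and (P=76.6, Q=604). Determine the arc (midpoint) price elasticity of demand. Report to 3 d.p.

-1.726

ΔQ = 604 − 386 = 218; ΔP = 76.6 − 99 = -22.4.
Midpoints: P̄ = 87.80, Q̄ = 495.0.
ε = (ΔQ/ΔP)(P̄/Q̄) = (218/-22.4)(87.80/495.0).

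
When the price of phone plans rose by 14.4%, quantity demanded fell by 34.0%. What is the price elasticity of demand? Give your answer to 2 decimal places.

ε = %ΔQ / %ΔP = (-34.0)/(14.4) = -2.361.

-2.36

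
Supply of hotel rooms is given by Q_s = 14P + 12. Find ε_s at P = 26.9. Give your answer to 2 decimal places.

At P = 26.9, Q_s = 388.60.
dQ_s/dP = 14.
ε_s = (dQ_s/dP)(P/Q_s) = (14)(26.9/388.60).

0.97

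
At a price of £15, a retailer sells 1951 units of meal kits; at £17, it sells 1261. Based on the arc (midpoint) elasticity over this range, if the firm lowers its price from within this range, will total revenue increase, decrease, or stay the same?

Arc ε = (-690/2)(16.00/1606.0) ≈ -3.437.
|ε| = 3.44 > 1, so demand is elastic. A price cut therefore raises total revenue.

increase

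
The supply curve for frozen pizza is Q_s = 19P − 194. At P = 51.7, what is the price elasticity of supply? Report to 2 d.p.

1.25

At P = 51.7, Q_s = 788.30.
dQ_s/dP = 19.
ε_s = (dQ_s/dP)(P/Q_s) = (19)(51.7/788.30).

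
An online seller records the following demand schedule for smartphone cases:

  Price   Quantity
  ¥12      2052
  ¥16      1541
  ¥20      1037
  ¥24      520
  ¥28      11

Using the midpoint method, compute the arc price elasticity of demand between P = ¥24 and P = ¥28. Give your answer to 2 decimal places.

At P = 24, Q = 520; at P = 28, Q = 11.
ΔQ = -509, ΔP = 4. Midpoints: P̄ = 26.00, Q̄ = 265.5.
ε = (ΔQ/ΔP)(P̄/Q̄) = (-509/4)(26.00/265.5).

-12.46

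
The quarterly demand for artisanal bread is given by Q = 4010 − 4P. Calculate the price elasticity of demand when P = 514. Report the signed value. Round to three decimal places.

-1.052

At P = 514, Q = 1954.
dQ/dP = −4.
ε = (dQ/dP)(P/Q) = (-4)(514/1954).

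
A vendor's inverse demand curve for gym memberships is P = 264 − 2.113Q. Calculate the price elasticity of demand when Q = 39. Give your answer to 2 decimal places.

At Q = 39, P = 264 − 2.113(39) = 181.59.
dP/dQ = −2.113, so dQ/dP = 1/(−2.113) = -0.473.
ε = (dQ/dP)(P/Q) = (-0.473)(181.59/39).

-2.20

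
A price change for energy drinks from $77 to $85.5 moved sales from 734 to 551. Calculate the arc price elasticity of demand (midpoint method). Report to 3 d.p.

ΔQ = 551 − 734 = -183; ΔP = 85.5 − 77 = 8.5.
Midpoints: P̄ = 81.25, Q̄ = 642.5.
ε = (ΔQ/ΔP)(P̄/Q̄) = (-183/8.5)(81.25/642.5).

-2.723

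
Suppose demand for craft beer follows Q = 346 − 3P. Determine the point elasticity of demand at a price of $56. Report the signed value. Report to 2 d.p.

At P = 56, Q = 178.
dQ/dP = −3.
ε = (dQ/dP)(P/Q) = (-3)(56/178).
|ε| < 1, so demand is inelastic at this price.

-0.94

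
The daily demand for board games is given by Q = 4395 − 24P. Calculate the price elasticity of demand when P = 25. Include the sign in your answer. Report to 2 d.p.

-0.16

At P = 25, Q = 3795.
dQ/dP = −24.
ε = (dQ/dP)(P/Q) = (-24)(25/3795).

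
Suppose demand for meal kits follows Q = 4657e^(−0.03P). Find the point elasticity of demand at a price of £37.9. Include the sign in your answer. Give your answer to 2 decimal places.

-1.14

At P = 37.9, Q = 1493.872.
dQ/dP = −0.03·4657e^(−0.03P) = −0.03Q = -44.816.
ε = (dQ/dP)(P/Q) = (-44.816)(37.9/1493.872).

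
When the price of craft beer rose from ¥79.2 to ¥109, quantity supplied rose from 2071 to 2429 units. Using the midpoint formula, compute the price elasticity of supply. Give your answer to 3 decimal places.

0.502

ΔQ = 2429 − 2071 = 358; ΔP = 109 − 79.2 = 29.8.
Midpoints: P̄ = 94.10, Q̄ = 2250.0.
ε_s = (ΔQ/ΔP)(P̄/Q̄) = (358/29.8)(94.10/2250.0).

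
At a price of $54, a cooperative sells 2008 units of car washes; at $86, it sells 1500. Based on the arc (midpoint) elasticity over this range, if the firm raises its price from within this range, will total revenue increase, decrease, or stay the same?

increase

Arc ε = (-508/32)(70.00/1754.0) ≈ -0.634.
|ε| = 0.63 < 1, so demand is inelastic. A price rise therefore raises total revenue.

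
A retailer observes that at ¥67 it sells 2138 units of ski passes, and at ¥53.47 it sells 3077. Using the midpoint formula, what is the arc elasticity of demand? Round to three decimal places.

-1.603

ΔQ = 3077 − 2138 = 939; ΔP = 53.47 − 67 = -13.53.
Midpoints: P̄ = 60.23, Q̄ = 2607.5.
ε = (ΔQ/ΔP)(P̄/Q̄) = (939/-13.53)(60.23/2607.5).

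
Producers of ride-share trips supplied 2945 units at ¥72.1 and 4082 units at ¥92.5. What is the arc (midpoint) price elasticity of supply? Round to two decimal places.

1.31

ΔQ = 4082 − 2945 = 1137; ΔP = 92.5 − 72.1 = 20.4.
Midpoints: P̄ = 82.30, Q̄ = 3513.5.
ε_s = (ΔQ/ΔP)(P̄/Q̄) = (1137/20.4)(82.30/3513.5).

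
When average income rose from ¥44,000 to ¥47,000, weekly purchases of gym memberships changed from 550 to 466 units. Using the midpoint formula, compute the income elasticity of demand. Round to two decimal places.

-2.51

ΔQ = -84, ΔI = 3000. Midpoints: Ī = 45,500, Q̄ = 508.0.
ε_I = (ΔQ/ΔI)(Ī/Q̄) = (-84/3000)(45500/508.0).
ε_I < 0, so the good is inferior.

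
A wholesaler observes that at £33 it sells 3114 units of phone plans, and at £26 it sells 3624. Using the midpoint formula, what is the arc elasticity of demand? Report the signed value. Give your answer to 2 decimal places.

ΔQ = 3624 − 3114 = 510; ΔP = 26 − 33 = -7.
Midpoints: P̄ = 29.50, Q̄ = 3369.0.
ε = (ΔQ/ΔP)(P̄/Q̄) = (510/-7)(29.50/3369.0).

-0.64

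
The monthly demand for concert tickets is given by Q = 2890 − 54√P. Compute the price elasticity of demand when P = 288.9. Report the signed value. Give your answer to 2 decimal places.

At P = 288.9, Q = 1972.159.
dQ/dP = −54/(2√P) = -1.589.
ε = (dQ/dP)(P/Q) = (-1.589)(288.9/1972.159).
|ε| < 1, so demand is inelastic at this price.

-0.23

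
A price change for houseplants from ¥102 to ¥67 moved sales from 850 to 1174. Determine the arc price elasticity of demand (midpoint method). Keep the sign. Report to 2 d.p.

ΔQ = 1174 − 850 = 324; ΔP = 67 − 102 = -35.
Midpoints: P̄ = 84.50, Q̄ = 1012.0.
ε = (ΔQ/ΔP)(P̄/Q̄) = (324/-35)(84.50/1012.0).

-0.77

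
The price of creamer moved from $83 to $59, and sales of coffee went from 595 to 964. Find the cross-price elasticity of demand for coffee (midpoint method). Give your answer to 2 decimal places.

ΔQ_x = 964 − 595 = 369; ΔP_y = 59 − 83 = -24.
Midpoints: P̄_y = 71.00, Q̄_x = 779.5.
ε_xy = (ΔQ_x/ΔP_y)(P̄_y/Q̄_x) = (369/-24)(71.00/779.5).

-1.40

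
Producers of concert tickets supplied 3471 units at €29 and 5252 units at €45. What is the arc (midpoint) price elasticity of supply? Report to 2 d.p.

ΔQ = 5252 − 3471 = 1781; ΔP = 45 − 29 = 16.
Midpoints: P̄ = 37.00, Q̄ = 4361.5.
ε_s = (ΔQ/ΔP)(P̄/Q̄) = (1781/16)(37.00/4361.5).

0.94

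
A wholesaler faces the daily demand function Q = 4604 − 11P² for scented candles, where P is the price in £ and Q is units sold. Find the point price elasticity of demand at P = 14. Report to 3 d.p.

-1.761

At P = 14, Q = 2448.
dQ/dP = −22P = -308.
ε = (dQ/dP)(P/Q) = (-308)(14/2448).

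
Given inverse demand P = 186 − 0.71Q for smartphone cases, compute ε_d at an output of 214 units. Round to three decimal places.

-0.224

At Q = 214, P = 186 − 0.71(214) = 34.06.
dP/dQ = −0.71, so dQ/dP = 1/(−0.71) = -1.408.
ε = (dQ/dP)(P/Q) = (-1.408)(34.06/214).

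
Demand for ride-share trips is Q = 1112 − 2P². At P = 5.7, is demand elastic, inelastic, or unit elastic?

Q = 1047.020, dQ/dP = -22.800.
ε = (dQ/dP)(P/Q) ≈ -0.124.
|ε| = 0.12 < 1.

inelastic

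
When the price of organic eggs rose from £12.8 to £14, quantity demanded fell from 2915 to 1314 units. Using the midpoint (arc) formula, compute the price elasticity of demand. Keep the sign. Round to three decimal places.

ΔQ = 1314 − 2915 = -1601; ΔP = 14 − 12.8 = 1.2.
Midpoints: P̄ = 13.40, Q̄ = 2114.5.
ε = (ΔQ/ΔP)(P̄/Q̄) = (-1601/1.2)(13.40/2114.5).

-8.455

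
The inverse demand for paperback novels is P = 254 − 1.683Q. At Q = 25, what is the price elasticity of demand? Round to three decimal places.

-5.037

At Q = 25, P = 254 − 1.683(25) = 211.93.
dP/dQ = −1.683, so dQ/dP = 1/(−1.683) = -0.594.
ε = (dQ/dP)(P/Q) = (-0.594)(211.93/25).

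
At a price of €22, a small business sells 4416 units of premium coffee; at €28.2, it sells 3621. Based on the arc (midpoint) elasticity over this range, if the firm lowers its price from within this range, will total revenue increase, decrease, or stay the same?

decrease

Arc ε = (-795/6.2)(25.10/4018.5) ≈ -0.801.
|ε| = 0.80 < 1, so demand is inelastic. A price cut therefore reduces total revenue.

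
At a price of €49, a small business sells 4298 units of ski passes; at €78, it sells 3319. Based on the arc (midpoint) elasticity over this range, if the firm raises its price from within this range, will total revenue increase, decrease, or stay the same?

Arc ε = (-979/29)(63.50/3808.5) ≈ -0.563.
|ε| = 0.56 < 1, so demand is inelastic. A price rise therefore raises total revenue.

increase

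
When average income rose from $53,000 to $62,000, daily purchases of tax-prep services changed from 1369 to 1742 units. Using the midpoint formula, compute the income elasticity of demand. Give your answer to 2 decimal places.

ΔQ = 373, ΔI = 9000. Midpoints: Ī = 57,500, Q̄ = 1555.5.
ε_I = (ΔQ/ΔI)(Ī/Q̄) = (373/9000)(57500/1555.5).

1.53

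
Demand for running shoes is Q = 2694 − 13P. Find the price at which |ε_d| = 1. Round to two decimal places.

103.62

For linear demand Q = a − bP, ε = −bP/(a − bP). |ε| = 1 when bP = a − bP, i.e. P = a/(2b).
P = 2694/(2·13) = 2694/26 = 103.6154.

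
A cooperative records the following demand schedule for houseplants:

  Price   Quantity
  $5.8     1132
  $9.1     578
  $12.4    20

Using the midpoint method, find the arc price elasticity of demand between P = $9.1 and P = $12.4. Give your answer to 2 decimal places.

At P = 9.1, Q = 578; at P = 12.4, Q = 20.
ΔQ = -558, ΔP = 3.3. Midpoints: P̄ = 10.75, Q̄ = 299.0.
ε = (ΔQ/ΔP)(P̄/Q̄) = (-558/3.3)(10.75/299.0).

-6.08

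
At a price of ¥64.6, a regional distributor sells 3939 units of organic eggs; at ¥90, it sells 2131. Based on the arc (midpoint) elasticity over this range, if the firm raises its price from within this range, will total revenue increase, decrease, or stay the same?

Arc ε = (-1808/25.4)(77.30/3035.0) ≈ -1.813.
|ε| = 1.81 > 1, so demand is elastic. A price rise therefore reduces total revenue.

decrease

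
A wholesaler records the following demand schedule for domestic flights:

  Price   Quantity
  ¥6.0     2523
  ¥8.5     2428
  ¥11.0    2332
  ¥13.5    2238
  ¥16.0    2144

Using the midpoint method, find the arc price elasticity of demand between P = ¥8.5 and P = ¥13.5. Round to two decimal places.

At P = 8.5, Q = 2428; at P = 13.5, Q = 2238.
ΔQ = -190, ΔP = 5.0. Midpoints: P̄ = 11.00, Q̄ = 2333.0.
ε = (ΔQ/ΔP)(P̄/Q̄) = (-190/5.0)(11.00/2333.0).

-0.18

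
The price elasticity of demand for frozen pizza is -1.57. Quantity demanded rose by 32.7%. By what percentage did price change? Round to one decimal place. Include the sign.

%ΔP ≈ %ΔQ / ε = (32.7%)/(-1.57) = -20.83%.

-20.8%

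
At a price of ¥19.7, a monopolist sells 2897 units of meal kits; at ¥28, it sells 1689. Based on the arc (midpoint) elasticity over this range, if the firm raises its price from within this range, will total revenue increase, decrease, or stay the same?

Arc ε = (-1208/8.3)(23.85/2293.0) ≈ -1.514.
|ε| = 1.51 > 1, so demand is elastic. A price rise therefore reduces total revenue.

decrease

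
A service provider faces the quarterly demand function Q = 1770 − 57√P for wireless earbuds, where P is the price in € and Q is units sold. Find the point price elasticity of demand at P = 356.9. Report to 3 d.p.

At P = 356.9, Q = 693.168.
dQ/dP = −57/(2√P) = -1.509.
ε = (dQ/dP)(P/Q) = (-1.509)(356.9/693.168).
|ε| < 1, so demand is inelastic at this price.

-0.777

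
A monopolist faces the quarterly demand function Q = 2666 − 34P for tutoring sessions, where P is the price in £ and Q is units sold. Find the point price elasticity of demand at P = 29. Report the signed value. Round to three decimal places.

At P = 29, Q = 1680.
dQ/dP = −34.
ε = (dQ/dP)(P/Q) = (-34)(29/1680).
|ε| < 1, so demand is inelastic at this price.

-0.587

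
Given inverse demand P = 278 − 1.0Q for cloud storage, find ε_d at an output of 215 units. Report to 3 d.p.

At Q = 215, P = 278 − 1.0(215) = 63.00.
dP/dQ = −1.0, so dQ/dP = 1/(−1.0) = -1.000.
ε = (dQ/dP)(P/Q) = (-1.000)(63.00/215).

-0.293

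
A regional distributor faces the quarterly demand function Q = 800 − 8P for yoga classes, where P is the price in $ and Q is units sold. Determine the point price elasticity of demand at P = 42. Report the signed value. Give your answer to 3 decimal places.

-0.724

At P = 42, Q = 464.
dQ/dP = −8.
ε = (dQ/dP)(P/Q) = (-8)(42/464).
|ε| < 1, so demand is inelastic at this price.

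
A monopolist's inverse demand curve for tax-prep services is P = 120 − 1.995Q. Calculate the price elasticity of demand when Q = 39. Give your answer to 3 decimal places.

At Q = 39, P = 120 − 1.995(39) = 42.19.
dP/dQ = −1.995, so dQ/dP = 1/(−1.995) = -0.501.
ε = (dQ/dP)(P/Q) = (-0.501)(42.19/39).

-0.542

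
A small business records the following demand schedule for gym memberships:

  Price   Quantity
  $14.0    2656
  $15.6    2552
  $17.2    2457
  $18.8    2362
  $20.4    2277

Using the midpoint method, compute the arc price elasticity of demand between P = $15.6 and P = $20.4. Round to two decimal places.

At P = 15.6, Q = 2552; at P = 20.4, Q = 2277.
ΔQ = -275, ΔP = 4.8. Midpoints: P̄ = 18.00, Q̄ = 2414.5.
ε = (ΔQ/ΔP)(P̄/Q̄) = (-275/4.8)(18.00/2414.5).

-0.43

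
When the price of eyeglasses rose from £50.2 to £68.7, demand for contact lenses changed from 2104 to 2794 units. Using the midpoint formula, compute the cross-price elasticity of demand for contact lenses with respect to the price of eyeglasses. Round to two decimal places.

ΔQ_x = 2794 − 2104 = 690; ΔP_y = 68.7 − 50.2 = 18.5.
Midpoints: P̄_y = 59.45, Q̄_x = 2449.0.
ε_xy = (ΔQ_x/ΔP_y)(P̄_y/Q̄_x) = (690/18.5)(59.45/2449.0).

0.91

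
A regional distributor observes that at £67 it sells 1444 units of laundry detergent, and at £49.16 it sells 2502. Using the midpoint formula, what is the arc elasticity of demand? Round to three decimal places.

ΔQ = 2502 − 1444 = 1058; ΔP = 49.16 − 67 = -17.84.
Midpoints: P̄ = 58.08, Q̄ = 1973.0.
ε = (ΔQ/ΔP)(P̄/Q̄) = (1058/-17.84)(58.08/1973.0).

-1.746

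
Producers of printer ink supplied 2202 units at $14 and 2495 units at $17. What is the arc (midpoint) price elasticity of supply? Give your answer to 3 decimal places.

0.645

ΔQ = 2495 − 2202 = 293; ΔP = 17 − 14 = 3.
Midpoints: P̄ = 15.50, Q̄ = 2348.5.
ε_s = (ΔQ/ΔP)(P̄/Q̄) = (293/3)(15.50/2348.5).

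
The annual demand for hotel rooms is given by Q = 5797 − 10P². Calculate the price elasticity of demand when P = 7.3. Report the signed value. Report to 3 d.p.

-0.202

At P = 7.3, Q = 5264.100.
dQ/dP = −20P = -146.
ε = (dQ/dP)(P/Q) = (-146)(7.3/5264.100).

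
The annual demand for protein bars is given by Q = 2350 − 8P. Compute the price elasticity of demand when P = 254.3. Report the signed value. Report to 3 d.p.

-6.446

At P = 254.3, Q = 315.600.
dQ/dP = −8.
ε = (dQ/dP)(P/Q) = (-8)(254.3/315.600).
|ε| > 1, so demand is elastic at this price.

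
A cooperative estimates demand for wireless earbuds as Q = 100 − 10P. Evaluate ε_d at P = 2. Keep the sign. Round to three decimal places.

-0.250

At P = 2, Q = 80.
dQ/dP = −10.
ε = (dQ/dP)(P/Q) = (-10)(2/80).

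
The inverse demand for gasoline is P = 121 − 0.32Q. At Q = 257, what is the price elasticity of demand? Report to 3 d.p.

At Q = 257, P = 121 − 0.32(257) = 38.76.
dP/dQ = −0.32, so dQ/dP = 1/(−0.32) = -3.125.
ε = (dQ/dP)(P/Q) = (-3.125)(38.76/257).

-0.471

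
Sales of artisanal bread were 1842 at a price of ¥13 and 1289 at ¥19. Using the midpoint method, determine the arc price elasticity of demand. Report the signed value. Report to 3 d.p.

ΔQ = 1289 − 1842 = -553; ΔP = 19 − 13 = 6.
Midpoints: P̄ = 16.00, Q̄ = 1565.5.
ε = (ΔQ/ΔP)(P̄/Q̄) = (-553/6)(16.00/1565.5).

-0.942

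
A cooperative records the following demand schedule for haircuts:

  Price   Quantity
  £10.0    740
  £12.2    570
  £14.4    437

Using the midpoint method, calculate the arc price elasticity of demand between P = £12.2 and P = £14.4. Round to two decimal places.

-1.60

At P = 12.2, Q = 570; at P = 14.4, Q = 437.
ΔQ = -133, ΔP = 2.2. Midpoints: P̄ = 13.30, Q̄ = 503.5.
ε = (ΔQ/ΔP)(P̄/Q̄) = (-133/2.2)(13.30/503.5).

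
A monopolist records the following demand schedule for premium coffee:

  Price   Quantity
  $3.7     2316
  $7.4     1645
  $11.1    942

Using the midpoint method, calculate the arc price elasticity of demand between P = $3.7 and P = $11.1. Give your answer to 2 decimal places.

At P = 3.7, Q = 2316; at P = 11.1, Q = 942.
ΔQ = -1374, ΔP = 7.4. Midpoints: P̄ = 7.40, Q̄ = 1629.0.
ε = (ΔQ/ΔP)(P̄/Q̄) = (-1374/7.4)(7.40/1629.0).

-0.84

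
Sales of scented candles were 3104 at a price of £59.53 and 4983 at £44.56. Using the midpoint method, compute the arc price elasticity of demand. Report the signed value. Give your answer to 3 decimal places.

-1.616

ΔQ = 4983 − 3104 = 1879; ΔP = 44.56 − 59.53 = -14.97.
Midpoints: P̄ = 52.05, Q̄ = 4043.5.
ε = (ΔQ/ΔP)(P̄/Q̄) = (1879/-14.97)(52.05/4043.5).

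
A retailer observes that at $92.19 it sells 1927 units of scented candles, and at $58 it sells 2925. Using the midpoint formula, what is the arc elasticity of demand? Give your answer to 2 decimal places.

ΔQ = 2925 − 1927 = 998; ΔP = 58 − 92.19 = -34.19.
Midpoints: P̄ = 75.09, Q̄ = 2426.0.
ε = (ΔQ/ΔP)(P̄/Q̄) = (998/-34.19)(75.09/2426.0).

-0.90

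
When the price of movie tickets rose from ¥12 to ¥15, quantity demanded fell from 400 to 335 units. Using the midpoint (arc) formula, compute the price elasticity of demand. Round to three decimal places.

-0.796

ΔQ = 335 − 400 = -65; ΔP = 15 − 12 = 3.
Midpoints: P̄ = 13.50, Q̄ = 367.5.
ε = (ΔQ/ΔP)(P̄/Q̄) = (-65/3)(13.50/367.5).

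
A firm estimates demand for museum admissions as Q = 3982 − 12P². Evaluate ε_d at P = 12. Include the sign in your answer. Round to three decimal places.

-1.533

At P = 12, Q = 2254.
dQ/dP = −24P = -288.
ε = (dQ/dP)(P/Q) = (-288)(12/2254).
|ε| > 1, so demand is elastic at this price.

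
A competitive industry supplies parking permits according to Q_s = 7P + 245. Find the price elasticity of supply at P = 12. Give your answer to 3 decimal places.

At P = 12, Q_s = 329.
dQ_s/dP = 7.
ε_s = (dQ_s/dP)(P/Q_s) = (7)(12/329).

0.255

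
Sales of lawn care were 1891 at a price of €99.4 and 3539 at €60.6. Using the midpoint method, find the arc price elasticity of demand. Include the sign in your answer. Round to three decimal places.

ΔQ = 3539 − 1891 = 1648; ΔP = 60.6 − 99.4 = -38.8.
Midpoints: P̄ = 80.00, Q̄ = 2715.0.
ε = (ΔQ/ΔP)(P̄/Q̄) = (1648/-38.8)(80.00/2715.0).

-1.252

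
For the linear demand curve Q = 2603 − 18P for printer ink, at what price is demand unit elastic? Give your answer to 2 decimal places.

72.31

For linear demand Q = a − bP, ε = −bP/(a − bP). |ε| = 1 when bP = a − bP, i.e. P = a/(2b).
P = 2603/(2·18) = 2603/36 = 72.3056.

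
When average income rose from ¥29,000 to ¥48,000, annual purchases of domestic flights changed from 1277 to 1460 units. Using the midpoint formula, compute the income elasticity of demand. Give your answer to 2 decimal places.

ΔQ = 183, ΔI = 19000. Midpoints: Ī = 38,500, Q̄ = 1368.5.
ε_I = (ΔQ/ΔI)(Ī/Q̄) = (183/19000)(38500/1368.5).
ε_I > 0, so the good is normal.

0.27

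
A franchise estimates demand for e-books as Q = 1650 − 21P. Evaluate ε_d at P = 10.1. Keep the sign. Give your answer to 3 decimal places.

At P = 10.1, Q = 1437.900.
dQ/dP = −21.
ε = (dQ/dP)(P/Q) = (-21)(10.1/1437.900).
|ε| < 1, so demand is inelastic at this price.

-0.148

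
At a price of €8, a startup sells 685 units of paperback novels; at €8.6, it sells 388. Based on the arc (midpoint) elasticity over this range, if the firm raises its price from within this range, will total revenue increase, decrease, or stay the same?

Arc ε = (-297/0.6)(8.30/536.5) ≈ -7.658.
|ε| = 7.66 > 1, so demand is elastic. A price rise therefore reduces total revenue.

decrease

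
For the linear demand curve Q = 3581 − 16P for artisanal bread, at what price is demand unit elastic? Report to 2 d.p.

For linear demand Q = a − bP, ε = −bP/(a − bP). |ε| = 1 when bP = a − bP, i.e. P = a/(2b).
P = 3581/(2·16) = 3581/32 = 111.9062.

111.91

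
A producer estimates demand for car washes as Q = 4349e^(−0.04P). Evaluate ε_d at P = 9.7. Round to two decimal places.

At P = 9.7, Q = 2950.415.
dQ/dP = −0.04·4349e^(−0.04P) = −0.04Q = -118.017.
ε = (dQ/dP)(P/Q) = (-118.017)(9.7/2950.415).
|ε| < 1, so demand is inelastic at this price.

-0.39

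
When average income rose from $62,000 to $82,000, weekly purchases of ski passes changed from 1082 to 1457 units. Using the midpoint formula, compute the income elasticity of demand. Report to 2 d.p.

1.06

ΔQ = 375, ΔI = 20000. Midpoints: Ī = 72,000, Q̄ = 1269.5.
ε_I = (ΔQ/ΔI)(Ī/Q̄) = (375/20000)(72000/1269.5).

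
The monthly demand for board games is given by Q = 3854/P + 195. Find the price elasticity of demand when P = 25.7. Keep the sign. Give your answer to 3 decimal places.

-0.435

At P = 25.7, Q = 344.961.
dQ/dP = −3854/P² = -5.835.
ε = (dQ/dP)(P/Q) = (-5.835)(25.7/344.961).
|ε| < 1, so demand is inelastic at this price.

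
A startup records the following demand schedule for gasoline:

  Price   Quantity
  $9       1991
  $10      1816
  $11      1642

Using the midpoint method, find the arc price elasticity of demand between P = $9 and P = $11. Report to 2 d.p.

-0.96

At P = 9, Q = 1991; at P = 11, Q = 1642.
ΔQ = -349, ΔP = 2. Midpoints: P̄ = 10.00, Q̄ = 1816.5.
ε = (ΔQ/ΔP)(P̄/Q̄) = (-349/2)(10.00/1816.5).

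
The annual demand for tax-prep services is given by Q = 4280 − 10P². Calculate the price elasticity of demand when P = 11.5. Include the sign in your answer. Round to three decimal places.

-0.894

At P = 11.5, Q = 2957.500.
dQ/dP = −20P = -230.
ε = (dQ/dP)(P/Q) = (-230)(11.5/2957.500).
|ε| < 1, so demand is inelastic at this price.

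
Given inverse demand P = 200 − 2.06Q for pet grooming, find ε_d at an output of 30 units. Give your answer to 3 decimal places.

-2.236

At Q = 30, P = 200 − 2.06(30) = 138.20.
dP/dQ = −2.06, so dQ/dP = 1/(−2.06) = -0.485.
ε = (dQ/dP)(P/Q) = (-0.485)(138.20/30).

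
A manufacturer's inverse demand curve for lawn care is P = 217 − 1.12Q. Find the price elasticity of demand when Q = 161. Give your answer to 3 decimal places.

At Q = 161, P = 217 − 1.12(161) = 36.68.
dP/dQ = −1.12, so dQ/dP = 1/(−1.12) = -0.893.
ε = (dQ/dP)(P/Q) = (-0.893)(36.68/161).

-0.203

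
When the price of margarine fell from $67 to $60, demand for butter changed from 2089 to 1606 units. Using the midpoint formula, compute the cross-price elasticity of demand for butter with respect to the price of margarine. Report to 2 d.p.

2.37

ΔQ_x = 1606 − 2089 = -483; ΔP_y = 60 − 67 = -7.
Midpoints: P̄_y = 63.50, Q̄_x = 1847.5.
ε_xy = (ΔQ_x/ΔP_y)(P̄_y/Q̄_x) = (-483/-7)(63.50/1847.5).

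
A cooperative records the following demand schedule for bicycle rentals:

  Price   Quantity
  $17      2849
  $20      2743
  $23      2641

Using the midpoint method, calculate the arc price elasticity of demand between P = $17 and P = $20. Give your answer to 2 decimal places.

At P = 17, Q = 2849; at P = 20, Q = 2743.
ΔQ = -106, ΔP = 3. Midpoints: P̄ = 18.50, Q̄ = 2796.0.
ε = (ΔQ/ΔP)(P̄/Q̄) = (-106/3)(18.50/2796.0).

-0.23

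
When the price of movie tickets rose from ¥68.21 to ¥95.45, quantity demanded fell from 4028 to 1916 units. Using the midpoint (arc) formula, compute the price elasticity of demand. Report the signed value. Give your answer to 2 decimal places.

-2.13

ΔQ = 1916 − 4028 = -2112; ΔP = 95.45 − 68.21 = 27.24.
Midpoints: P̄ = 81.83, Q̄ = 2972.0.
ε = (ΔQ/ΔP)(P̄/Q̄) = (-2112/27.24)(81.83/2972.0).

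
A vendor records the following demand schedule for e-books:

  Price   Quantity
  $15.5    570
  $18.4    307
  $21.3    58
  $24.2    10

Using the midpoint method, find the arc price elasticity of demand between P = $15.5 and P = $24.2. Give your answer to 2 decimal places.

At P = 15.5, Q = 570; at P = 24.2, Q = 10.
ΔQ = -560, ΔP = 8.7. Midpoints: P̄ = 19.85, Q̄ = 290.0.
ε = (ΔQ/ΔP)(P̄/Q̄) = (-560/8.7)(19.85/290.0).

-4.41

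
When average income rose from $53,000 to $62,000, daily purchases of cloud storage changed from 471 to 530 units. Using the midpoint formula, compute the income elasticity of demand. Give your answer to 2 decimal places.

ΔQ = 59, ΔI = 9000. Midpoints: Ī = 57,500, Q̄ = 500.5.
ε_I = (ΔQ/ΔI)(Ī/Q̄) = (59/9000)(57500/500.5).
ε_I > 0, so the good is normal.

0.75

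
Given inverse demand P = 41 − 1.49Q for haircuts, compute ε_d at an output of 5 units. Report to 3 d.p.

-4.503

At Q = 5, P = 41 − 1.49(5) = 33.55.
dP/dQ = −1.49, so dQ/dP = 1/(−1.49) = -0.671.
ε = (dQ/dP)(P/Q) = (-0.671)(33.55/5).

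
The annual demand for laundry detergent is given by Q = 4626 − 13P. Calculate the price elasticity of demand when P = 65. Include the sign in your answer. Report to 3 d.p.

At P = 65, Q = 3781.
dQ/dP = −13.
ε = (dQ/dP)(P/Q) = (-13)(65/3781).

-0.223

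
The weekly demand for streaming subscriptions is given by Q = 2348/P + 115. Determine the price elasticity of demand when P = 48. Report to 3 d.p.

-0.298

At P = 48, Q = 163.917.
dQ/dP = −2348/P² = -1.019.
ε = (dQ/dP)(P/Q) = (-1.019)(48/163.917).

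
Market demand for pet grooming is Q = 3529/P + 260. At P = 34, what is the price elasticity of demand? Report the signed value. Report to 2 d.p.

At P = 34, Q = 363.794.
dQ/dP = −3529/P² = -3.053.
ε = (dQ/dP)(P/Q) = (-3.053)(34/363.794).

-0.29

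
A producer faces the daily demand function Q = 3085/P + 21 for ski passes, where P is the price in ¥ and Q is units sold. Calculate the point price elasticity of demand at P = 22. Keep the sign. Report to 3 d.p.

At P = 22, Q = 161.227.
dQ/dP = −3085/P² = -6.374.
ε = (dQ/dP)(P/Q) = (-6.374)(22/161.227).
|ε| < 1, so demand is inelastic at this price.

-0.870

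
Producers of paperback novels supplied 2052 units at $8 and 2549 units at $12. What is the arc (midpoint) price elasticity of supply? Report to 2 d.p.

0.54

ΔQ = 2549 − 2052 = 497; ΔP = 12 − 8 = 4.
Midpoints: P̄ = 10.00, Q̄ = 2300.5.
ε_s = (ΔQ/ΔP)(P̄/Q̄) = (497/4)(10.00/2300.5).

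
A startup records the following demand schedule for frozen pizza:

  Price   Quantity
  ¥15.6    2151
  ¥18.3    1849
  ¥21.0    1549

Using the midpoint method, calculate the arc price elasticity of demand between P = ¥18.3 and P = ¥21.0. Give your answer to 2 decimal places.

At P = 18.3, Q = 1849; at P = 21.0, Q = 1549.
ΔQ = -300, ΔP = 2.7. Midpoints: P̄ = 19.65, Q̄ = 1699.0.
ε = (ΔQ/ΔP)(P̄/Q̄) = (-300/2.7)(19.65/1699.0).

-1.29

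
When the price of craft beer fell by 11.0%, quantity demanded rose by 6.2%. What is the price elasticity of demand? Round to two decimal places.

ε = %ΔQ / %ΔP = (6.2)/(-11.0) = -0.564.

-0.56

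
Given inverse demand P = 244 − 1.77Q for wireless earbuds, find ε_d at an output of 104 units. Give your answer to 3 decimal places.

At Q = 104, P = 244 − 1.77(104) = 59.92.
dP/dQ = −1.77, so dQ/dP = 1/(−1.77) = -0.565.
ε = (dQ/dP)(P/Q) = (-0.565)(59.92/104).

-0.326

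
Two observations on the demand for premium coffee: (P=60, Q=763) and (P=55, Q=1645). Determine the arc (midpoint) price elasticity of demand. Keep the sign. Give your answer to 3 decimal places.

ΔQ = 1645 − 763 = 882; ΔP = 55 − 60 = -5.
Midpoints: P̄ = 57.50, Q̄ = 1204.0.
ε = (ΔQ/ΔP)(P̄/Q̄) = (882/-5)(57.50/1204.0).

-8.424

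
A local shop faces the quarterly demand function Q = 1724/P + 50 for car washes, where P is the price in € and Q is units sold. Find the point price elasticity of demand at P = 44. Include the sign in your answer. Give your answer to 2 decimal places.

-0.44

At P = 44, Q = 89.182.
dQ/dP = −1724/P² = -0.890.
ε = (dQ/dP)(P/Q) = (-0.890)(44/89.182).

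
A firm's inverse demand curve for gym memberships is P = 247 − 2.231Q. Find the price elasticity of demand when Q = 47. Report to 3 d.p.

-1.356

At Q = 47, P = 247 − 2.231(47) = 142.14.
dP/dQ = −2.231, so dQ/dP = 1/(−2.231) = -0.448.
ε = (dQ/dP)(P/Q) = (-0.448)(142.14/47).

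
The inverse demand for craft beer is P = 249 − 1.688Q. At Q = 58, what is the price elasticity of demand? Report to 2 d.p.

-1.54

At Q = 58, P = 249 − 1.688(58) = 151.10.
dP/dQ = −1.688, so dQ/dP = 1/(−1.688) = -0.592.
ε = (dQ/dP)(P/Q) = (-0.592)(151.10/58).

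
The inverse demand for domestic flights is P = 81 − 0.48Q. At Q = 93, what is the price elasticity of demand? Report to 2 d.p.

-0.81

At Q = 93, P = 81 − 0.48(93) = 36.36.
dP/dQ = −0.48, so dQ/dP = 1/(−0.48) = -2.083.
ε = (dQ/dP)(P/Q) = (-2.083)(36.36/93).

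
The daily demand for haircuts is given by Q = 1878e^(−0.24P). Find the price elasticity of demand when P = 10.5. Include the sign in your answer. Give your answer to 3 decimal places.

-2.520

At P = 10.5, Q = 151.103.
dQ/dP = −0.24·1878e^(−0.24P) = −0.24Q = -36.265.
ε = (dQ/dP)(P/Q) = (-36.265)(10.5/151.103).
|ε| > 1, so demand is elastic at this price.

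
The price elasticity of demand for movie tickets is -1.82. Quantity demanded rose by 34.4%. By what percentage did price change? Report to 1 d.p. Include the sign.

-18.9%

%ΔP ≈ %ΔQ / ε = (34.4%)/(-1.82) = -18.90%.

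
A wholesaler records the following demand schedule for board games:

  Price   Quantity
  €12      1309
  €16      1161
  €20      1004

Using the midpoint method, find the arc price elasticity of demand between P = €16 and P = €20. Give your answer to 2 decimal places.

-0.65

At P = 16, Q = 1161; at P = 20, Q = 1004.
ΔQ = -157, ΔP = 4. Midpoints: P̄ = 18.00, Q̄ = 1082.5.
ε = (ΔQ/ΔP)(P̄/Q̄) = (-157/4)(18.00/1082.5).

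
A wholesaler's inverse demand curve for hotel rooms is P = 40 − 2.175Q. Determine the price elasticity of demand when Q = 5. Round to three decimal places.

At Q = 5, P = 40 − 2.175(5) = 29.12.
dP/dQ = −2.175, so dQ/dP = 1/(−2.175) = -0.460.
ε = (dQ/dP)(P/Q) = (-0.460)(29.12/5).

-2.678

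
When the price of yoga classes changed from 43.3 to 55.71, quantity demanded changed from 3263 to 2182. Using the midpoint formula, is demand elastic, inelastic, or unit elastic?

Arc ε ≈ -1.584.
|ε| = 1.58 > 1.

elastic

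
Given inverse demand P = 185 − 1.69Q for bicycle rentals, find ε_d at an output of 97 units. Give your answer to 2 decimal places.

-0.13

At Q = 97, P = 185 − 1.69(97) = 21.07.
dP/dQ = −1.69, so dQ/dP = 1/(−1.69) = -0.592.
ε = (dQ/dP)(P/Q) = (-0.592)(21.07/97).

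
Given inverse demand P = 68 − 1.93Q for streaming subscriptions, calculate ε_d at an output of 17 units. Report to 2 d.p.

At Q = 17, P = 68 − 1.93(17) = 35.19.
dP/dQ = −1.93, so dQ/dP = 1/(−1.93) = -0.518.
ε = (dQ/dP)(P/Q) = (-0.518)(35.19/17).

-1.07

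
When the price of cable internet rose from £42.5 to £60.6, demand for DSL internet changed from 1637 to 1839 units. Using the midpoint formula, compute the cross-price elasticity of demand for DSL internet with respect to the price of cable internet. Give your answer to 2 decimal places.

ΔQ_x = 1839 − 1637 = 202; ΔP_y = 60.6 − 42.5 = 18.1.
Midpoints: P̄_y = 51.55, Q̄_x = 1738.0.
ε_xy = (ΔQ_x/ΔP_y)(P̄_y/Q̄_x) = (202/18.1)(51.55/1738.0).
ε_xy > 0, so the goods are substitutes.

0.33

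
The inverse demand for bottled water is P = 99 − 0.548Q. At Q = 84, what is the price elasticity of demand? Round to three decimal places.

-1.151

At Q = 84, P = 99 − 0.548(84) = 52.97.
dP/dQ = −0.548, so dQ/dP = 1/(−0.548) = -1.825.
ε = (dQ/dP)(P/Q) = (-1.825)(52.97/84).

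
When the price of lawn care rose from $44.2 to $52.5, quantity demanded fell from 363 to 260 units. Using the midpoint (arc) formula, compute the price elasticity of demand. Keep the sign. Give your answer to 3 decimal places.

ΔQ = 260 − 363 = -103; ΔP = 52.5 − 44.2 = 8.3.
Midpoints: P̄ = 48.35, Q̄ = 311.5.
ε = (ΔQ/ΔP)(P̄/Q̄) = (-103/8.3)(48.35/311.5).

-1.926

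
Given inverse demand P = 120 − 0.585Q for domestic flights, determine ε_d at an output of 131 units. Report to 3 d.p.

At Q = 131, P = 120 − 0.585(131) = 43.37.
dP/dQ = −0.585, so dQ/dP = 1/(−0.585) = -1.709.
ε = (dQ/dP)(P/Q) = (-1.709)(43.37/131).

-0.566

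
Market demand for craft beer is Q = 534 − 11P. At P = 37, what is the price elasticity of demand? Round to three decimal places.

-3.205

At P = 37, Q = 127.
dQ/dP = −11.
ε = (dQ/dP)(P/Q) = (-11)(37/127).
|ε| > 1, so demand is elastic at this price.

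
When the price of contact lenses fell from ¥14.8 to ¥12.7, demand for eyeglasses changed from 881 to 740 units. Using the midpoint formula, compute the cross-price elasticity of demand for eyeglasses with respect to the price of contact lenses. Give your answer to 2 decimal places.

1.14

ΔQ_x = 740 − 881 = -141; ΔP_y = 12.7 − 14.8 = -2.1.
Midpoints: P̄_y = 13.75, Q̄_x = 810.5.
ε_xy = (ΔQ_x/ΔP_y)(P̄_y/Q̄_x) = (-141/-2.1)(13.75/810.5).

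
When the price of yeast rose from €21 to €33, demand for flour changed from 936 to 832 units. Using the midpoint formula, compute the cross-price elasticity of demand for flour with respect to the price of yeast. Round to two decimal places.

-0.26

ΔQ_x = 832 − 936 = -104; ΔP_y = 33 − 21 = 12.
Midpoints: P̄_y = 27.00, Q̄_x = 884.0.
ε_xy = (ΔQ_x/ΔP_y)(P̄_y/Q̄_x) = (-104/12)(27.00/884.0).
ε_xy < 0, so the goods are complements.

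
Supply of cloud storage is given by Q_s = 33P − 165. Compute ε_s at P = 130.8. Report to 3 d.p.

1.040

At P = 130.8, Q_s = 4151.40.
dQ_s/dP = 33.
ε_s = (dQ_s/dP)(P/Q_s) = (33)(130.8/4151.40).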